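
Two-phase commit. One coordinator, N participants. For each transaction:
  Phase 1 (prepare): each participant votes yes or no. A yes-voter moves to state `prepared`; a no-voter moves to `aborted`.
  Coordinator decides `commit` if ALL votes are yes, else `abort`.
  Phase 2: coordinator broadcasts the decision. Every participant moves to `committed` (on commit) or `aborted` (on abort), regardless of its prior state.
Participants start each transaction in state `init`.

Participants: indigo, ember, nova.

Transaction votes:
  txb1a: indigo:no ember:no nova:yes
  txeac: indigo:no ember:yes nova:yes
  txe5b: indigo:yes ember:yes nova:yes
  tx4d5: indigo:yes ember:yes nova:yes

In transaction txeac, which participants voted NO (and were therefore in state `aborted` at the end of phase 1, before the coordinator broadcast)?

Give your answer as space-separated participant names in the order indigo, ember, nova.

Txn txeac phase 1: indigo no -> aborted; ember yes -> prepared; nova yes -> prepared

Answer: indigo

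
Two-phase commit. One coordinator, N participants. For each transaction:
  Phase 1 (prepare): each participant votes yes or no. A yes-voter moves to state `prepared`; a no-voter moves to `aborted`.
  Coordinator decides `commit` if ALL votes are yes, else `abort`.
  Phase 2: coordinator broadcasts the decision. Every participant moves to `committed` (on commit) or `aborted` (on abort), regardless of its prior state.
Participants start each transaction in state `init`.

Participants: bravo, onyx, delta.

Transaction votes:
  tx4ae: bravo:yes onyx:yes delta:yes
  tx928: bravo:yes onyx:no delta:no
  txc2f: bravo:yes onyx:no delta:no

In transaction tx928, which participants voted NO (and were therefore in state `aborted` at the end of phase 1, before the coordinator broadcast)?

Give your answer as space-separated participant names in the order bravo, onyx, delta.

Txn tx928 phase 1: bravo yes -> prepared; onyx no -> aborted; delta no -> aborted

Answer: onyx delta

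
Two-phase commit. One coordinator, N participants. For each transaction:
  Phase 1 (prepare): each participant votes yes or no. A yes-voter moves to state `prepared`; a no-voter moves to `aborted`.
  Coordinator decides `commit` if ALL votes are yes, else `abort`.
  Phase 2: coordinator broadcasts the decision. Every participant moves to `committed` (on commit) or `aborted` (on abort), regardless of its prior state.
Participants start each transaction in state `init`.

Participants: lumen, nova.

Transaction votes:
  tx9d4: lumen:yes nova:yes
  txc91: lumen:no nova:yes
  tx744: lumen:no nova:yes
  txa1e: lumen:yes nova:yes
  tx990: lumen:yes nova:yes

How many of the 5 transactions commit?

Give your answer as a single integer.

Answer: 3

Derivation:
tx9d4: all yes -> commit (commits=1)
txc91: no from lumen -> abort (commits=1)
tx744: no from lumen -> abort (commits=1)
txa1e: all yes -> commit (commits=2)
tx990: all yes -> commit (commits=3)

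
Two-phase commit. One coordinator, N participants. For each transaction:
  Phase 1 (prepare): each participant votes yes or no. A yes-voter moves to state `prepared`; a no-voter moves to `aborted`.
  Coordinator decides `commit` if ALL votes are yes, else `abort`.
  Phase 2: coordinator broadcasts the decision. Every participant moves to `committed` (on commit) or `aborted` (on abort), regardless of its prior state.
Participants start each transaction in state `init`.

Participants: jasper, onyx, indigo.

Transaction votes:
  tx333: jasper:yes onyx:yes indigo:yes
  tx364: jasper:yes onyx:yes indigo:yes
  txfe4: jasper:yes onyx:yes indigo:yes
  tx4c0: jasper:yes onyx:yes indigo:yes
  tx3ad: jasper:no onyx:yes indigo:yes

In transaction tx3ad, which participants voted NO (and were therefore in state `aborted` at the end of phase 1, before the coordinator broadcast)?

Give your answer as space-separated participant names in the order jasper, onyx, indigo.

Answer: jasper

Derivation:
Txn tx3ad phase 1: jasper no -> aborted; onyx yes -> prepared; indigo yes -> prepared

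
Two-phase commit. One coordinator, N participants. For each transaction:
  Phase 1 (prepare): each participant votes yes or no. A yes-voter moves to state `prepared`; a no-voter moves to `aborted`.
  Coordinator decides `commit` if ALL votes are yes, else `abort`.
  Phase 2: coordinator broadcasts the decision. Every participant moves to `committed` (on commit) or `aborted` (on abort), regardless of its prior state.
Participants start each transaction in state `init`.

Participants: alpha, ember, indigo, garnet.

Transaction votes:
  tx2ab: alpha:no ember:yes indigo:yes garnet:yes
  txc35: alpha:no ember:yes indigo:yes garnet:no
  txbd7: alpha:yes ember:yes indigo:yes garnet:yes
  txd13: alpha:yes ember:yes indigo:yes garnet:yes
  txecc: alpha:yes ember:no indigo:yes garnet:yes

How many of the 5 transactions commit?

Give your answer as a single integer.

Answer: 2

Derivation:
tx2ab: no from alpha -> abort (commits=0)
txc35: no from alpha, garnet -> abort (commits=0)
txbd7: all yes -> commit (commits=1)
txd13: all yes -> commit (commits=2)
txecc: no from ember -> abort (commits=2)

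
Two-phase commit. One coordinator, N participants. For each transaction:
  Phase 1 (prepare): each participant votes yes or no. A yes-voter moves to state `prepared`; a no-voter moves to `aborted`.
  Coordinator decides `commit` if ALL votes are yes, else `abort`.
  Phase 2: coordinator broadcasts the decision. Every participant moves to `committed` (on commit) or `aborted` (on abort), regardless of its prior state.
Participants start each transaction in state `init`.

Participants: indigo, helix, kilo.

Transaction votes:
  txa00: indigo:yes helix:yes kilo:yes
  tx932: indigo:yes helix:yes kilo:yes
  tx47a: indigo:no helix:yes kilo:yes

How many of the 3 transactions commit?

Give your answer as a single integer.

txa00: all yes -> commit (commits=1)
tx932: all yes -> commit (commits=2)
tx47a: no from indigo -> abort (commits=2)

Answer: 2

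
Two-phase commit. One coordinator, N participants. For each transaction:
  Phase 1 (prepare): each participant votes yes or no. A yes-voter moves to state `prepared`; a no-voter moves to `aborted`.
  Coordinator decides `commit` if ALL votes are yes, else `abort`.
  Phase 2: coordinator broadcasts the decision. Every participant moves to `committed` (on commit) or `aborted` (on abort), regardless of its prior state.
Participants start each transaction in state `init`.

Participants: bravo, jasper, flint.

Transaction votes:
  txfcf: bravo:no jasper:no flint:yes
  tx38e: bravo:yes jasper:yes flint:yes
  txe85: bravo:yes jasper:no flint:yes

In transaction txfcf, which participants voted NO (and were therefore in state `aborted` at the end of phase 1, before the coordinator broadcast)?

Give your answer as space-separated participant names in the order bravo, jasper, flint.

Answer: bravo jasper

Derivation:
Txn txfcf phase 1: bravo no -> aborted; jasper no -> aborted; flint yes -> prepared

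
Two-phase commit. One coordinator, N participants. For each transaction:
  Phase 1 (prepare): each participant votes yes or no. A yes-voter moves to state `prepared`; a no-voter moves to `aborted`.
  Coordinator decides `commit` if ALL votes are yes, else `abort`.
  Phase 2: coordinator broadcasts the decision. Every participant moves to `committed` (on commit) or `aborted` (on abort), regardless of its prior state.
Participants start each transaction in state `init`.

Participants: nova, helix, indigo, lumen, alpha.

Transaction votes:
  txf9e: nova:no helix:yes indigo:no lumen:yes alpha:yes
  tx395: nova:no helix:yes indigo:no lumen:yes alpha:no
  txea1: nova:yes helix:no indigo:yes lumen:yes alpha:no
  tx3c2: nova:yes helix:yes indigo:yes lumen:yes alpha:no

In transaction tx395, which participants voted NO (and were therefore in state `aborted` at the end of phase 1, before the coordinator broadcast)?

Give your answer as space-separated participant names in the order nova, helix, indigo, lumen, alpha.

Txn tx395 phase 1: nova no -> aborted; helix yes -> prepared; indigo no -> aborted; lumen yes -> prepared; alpha no -> aborted

Answer: nova indigo alpha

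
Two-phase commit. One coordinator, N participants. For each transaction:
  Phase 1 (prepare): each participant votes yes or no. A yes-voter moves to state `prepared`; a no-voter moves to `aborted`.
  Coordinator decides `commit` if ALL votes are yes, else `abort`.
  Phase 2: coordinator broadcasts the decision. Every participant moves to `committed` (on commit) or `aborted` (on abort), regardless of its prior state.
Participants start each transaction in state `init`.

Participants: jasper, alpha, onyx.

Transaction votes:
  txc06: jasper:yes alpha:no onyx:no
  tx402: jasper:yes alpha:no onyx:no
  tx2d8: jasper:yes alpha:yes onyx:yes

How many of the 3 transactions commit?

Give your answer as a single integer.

Answer: 1

Derivation:
txc06: no from alpha, onyx -> abort (commits=0)
tx402: no from alpha, onyx -> abort (commits=0)
tx2d8: all yes -> commit (commits=1)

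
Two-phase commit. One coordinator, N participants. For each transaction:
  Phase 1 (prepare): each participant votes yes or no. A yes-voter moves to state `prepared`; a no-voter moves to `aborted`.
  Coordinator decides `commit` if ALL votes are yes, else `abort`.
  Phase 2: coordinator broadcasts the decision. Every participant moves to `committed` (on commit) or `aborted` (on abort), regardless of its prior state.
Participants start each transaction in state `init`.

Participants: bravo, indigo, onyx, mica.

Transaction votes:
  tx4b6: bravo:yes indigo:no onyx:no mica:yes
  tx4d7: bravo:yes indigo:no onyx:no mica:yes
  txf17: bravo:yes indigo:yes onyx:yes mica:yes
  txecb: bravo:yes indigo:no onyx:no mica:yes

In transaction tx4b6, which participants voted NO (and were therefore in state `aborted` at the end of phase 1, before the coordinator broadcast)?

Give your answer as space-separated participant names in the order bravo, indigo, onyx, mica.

Answer: indigo onyx

Derivation:
Txn tx4b6 phase 1: bravo yes -> prepared; indigo no -> aborted; onyx no -> aborted; mica yes -> prepared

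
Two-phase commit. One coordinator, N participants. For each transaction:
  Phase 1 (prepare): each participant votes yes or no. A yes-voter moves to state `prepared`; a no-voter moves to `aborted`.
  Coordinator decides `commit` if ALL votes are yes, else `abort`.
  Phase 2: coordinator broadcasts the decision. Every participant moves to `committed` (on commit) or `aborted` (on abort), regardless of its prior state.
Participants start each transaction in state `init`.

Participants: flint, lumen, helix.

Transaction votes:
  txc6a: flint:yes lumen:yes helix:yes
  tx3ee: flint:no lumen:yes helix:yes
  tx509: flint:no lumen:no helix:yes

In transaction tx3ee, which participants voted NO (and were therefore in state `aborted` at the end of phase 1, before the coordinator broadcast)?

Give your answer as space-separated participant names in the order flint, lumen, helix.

Answer: flint

Derivation:
Txn tx3ee phase 1: flint no -> aborted; lumen yes -> prepared; helix yes -> prepared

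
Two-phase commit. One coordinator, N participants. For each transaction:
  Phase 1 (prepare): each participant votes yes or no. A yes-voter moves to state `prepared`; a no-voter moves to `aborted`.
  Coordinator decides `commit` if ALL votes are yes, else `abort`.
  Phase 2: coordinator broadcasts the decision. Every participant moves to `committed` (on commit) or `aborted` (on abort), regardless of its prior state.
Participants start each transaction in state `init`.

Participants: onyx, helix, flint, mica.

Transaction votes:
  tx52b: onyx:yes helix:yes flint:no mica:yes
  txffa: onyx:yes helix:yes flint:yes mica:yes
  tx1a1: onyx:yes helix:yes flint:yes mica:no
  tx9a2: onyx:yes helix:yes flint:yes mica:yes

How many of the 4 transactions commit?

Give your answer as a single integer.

Answer: 2

Derivation:
tx52b: no from flint -> abort (commits=0)
txffa: all yes -> commit (commits=1)
tx1a1: no from mica -> abort (commits=1)
tx9a2: all yes -> commit (commits=2)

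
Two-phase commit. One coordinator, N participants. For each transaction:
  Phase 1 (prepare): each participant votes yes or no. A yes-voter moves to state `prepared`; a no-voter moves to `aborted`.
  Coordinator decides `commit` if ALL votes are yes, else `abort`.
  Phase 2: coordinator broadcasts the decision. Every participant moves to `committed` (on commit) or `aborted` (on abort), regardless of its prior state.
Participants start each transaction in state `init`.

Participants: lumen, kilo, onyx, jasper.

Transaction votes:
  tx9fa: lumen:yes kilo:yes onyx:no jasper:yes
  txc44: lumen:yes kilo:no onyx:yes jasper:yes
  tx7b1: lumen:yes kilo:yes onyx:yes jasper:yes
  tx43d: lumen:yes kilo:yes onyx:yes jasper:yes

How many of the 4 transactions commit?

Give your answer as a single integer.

Answer: 2

Derivation:
tx9fa: no from onyx -> abort (commits=0)
txc44: no from kilo -> abort (commits=0)
tx7b1: all yes -> commit (commits=1)
tx43d: all yes -> commit (commits=2)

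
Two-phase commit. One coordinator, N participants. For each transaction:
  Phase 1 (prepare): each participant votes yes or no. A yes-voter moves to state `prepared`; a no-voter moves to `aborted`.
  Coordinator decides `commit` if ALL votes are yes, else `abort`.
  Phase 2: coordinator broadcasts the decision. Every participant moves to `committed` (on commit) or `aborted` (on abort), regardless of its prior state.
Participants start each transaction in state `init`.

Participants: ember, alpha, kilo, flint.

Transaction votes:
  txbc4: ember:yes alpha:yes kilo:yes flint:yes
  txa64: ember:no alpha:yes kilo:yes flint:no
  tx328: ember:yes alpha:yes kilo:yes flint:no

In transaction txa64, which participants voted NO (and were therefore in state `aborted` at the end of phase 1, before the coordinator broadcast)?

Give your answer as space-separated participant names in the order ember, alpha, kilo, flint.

Answer: ember flint

Derivation:
Txn txa64 phase 1: ember no -> aborted; alpha yes -> prepared; kilo yes -> prepared; flint no -> aborted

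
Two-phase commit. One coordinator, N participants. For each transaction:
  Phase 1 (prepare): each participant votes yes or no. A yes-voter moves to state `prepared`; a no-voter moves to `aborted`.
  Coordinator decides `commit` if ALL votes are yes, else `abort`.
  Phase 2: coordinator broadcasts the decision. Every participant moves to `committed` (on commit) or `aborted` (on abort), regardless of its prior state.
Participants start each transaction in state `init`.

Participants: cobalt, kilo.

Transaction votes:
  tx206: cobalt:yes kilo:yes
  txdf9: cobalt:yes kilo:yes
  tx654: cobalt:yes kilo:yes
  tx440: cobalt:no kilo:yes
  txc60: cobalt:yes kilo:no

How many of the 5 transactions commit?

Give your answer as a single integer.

tx206: all yes -> commit (commits=1)
txdf9: all yes -> commit (commits=2)
tx654: all yes -> commit (commits=3)
tx440: no from cobalt -> abort (commits=3)
txc60: no from kilo -> abort (commits=3)

Answer: 3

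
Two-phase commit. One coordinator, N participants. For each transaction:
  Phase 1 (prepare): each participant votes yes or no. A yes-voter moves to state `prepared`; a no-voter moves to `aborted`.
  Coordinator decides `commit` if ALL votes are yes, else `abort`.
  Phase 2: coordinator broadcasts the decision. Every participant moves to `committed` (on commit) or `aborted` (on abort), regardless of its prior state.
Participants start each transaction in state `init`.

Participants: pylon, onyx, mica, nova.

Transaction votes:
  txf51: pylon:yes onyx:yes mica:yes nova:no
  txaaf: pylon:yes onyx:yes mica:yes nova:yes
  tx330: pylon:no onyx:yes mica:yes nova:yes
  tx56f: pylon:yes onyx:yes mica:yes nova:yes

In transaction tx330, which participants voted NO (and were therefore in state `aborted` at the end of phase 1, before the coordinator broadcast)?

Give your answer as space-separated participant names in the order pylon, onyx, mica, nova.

Txn tx330 phase 1: pylon no -> aborted; onyx yes -> prepared; mica yes -> prepared; nova yes -> prepared

Answer: pylon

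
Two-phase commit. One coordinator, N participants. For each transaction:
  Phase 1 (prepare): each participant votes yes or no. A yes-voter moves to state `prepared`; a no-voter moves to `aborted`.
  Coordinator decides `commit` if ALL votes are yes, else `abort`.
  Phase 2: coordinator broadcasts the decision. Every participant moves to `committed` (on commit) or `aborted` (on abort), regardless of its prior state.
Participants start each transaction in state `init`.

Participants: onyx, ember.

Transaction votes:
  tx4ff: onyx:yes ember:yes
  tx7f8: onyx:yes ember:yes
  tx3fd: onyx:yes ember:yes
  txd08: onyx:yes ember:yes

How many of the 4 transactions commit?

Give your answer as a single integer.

tx4ff: all yes -> commit (commits=1)
tx7f8: all yes -> commit (commits=2)
tx3fd: all yes -> commit (commits=3)
txd08: all yes -> commit (commits=4)

Answer: 4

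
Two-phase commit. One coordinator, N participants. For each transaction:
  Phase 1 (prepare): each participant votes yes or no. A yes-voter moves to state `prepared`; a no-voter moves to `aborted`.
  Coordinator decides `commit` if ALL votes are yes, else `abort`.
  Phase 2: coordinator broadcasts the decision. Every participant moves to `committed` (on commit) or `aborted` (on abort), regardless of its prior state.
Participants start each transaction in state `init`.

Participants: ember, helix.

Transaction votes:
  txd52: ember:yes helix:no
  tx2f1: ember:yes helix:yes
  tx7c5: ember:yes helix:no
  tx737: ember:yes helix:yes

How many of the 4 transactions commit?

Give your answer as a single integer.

txd52: no from helix -> abort (commits=0)
tx2f1: all yes -> commit (commits=1)
tx7c5: no from helix -> abort (commits=1)
tx737: all yes -> commit (commits=2)

Answer: 2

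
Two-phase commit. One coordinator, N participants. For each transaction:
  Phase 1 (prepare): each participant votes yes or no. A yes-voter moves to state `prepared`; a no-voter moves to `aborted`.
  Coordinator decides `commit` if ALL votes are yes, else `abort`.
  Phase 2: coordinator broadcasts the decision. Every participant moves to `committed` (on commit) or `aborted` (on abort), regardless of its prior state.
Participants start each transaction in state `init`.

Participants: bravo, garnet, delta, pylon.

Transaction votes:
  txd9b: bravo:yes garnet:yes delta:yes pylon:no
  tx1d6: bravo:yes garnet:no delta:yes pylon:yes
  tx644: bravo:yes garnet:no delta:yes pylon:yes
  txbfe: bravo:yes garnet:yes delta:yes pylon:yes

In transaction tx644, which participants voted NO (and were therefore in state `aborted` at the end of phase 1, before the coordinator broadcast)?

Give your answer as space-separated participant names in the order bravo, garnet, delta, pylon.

Txn tx644 phase 1: bravo yes -> prepared; garnet no -> aborted; delta yes -> prepared; pylon yes -> prepared

Answer: garnet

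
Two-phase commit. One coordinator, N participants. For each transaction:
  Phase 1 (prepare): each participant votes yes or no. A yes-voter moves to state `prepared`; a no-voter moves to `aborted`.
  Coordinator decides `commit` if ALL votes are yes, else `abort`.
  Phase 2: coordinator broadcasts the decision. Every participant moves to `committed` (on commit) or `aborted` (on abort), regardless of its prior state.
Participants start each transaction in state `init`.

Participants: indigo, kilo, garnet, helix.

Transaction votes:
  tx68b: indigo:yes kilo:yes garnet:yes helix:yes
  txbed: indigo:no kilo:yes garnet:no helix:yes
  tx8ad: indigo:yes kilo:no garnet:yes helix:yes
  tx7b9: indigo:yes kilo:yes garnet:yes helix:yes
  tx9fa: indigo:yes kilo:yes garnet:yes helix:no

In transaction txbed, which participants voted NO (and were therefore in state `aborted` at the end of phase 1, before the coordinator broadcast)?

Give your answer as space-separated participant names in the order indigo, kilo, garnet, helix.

Txn txbed phase 1: indigo no -> aborted; kilo yes -> prepared; garnet no -> aborted; helix yes -> prepared

Answer: indigo garnet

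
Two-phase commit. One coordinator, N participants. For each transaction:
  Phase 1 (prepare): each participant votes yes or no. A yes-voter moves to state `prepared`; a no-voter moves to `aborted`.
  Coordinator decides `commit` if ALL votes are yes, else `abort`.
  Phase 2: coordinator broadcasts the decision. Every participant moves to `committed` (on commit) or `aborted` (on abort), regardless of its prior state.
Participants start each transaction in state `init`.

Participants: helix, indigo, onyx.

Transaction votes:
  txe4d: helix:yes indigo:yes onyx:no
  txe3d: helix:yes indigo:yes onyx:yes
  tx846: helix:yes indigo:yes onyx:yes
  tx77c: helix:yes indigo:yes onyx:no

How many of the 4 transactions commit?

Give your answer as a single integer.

txe4d: no from onyx -> abort (commits=0)
txe3d: all yes -> commit (commits=1)
tx846: all yes -> commit (commits=2)
tx77c: no from onyx -> abort (commits=2)

Answer: 2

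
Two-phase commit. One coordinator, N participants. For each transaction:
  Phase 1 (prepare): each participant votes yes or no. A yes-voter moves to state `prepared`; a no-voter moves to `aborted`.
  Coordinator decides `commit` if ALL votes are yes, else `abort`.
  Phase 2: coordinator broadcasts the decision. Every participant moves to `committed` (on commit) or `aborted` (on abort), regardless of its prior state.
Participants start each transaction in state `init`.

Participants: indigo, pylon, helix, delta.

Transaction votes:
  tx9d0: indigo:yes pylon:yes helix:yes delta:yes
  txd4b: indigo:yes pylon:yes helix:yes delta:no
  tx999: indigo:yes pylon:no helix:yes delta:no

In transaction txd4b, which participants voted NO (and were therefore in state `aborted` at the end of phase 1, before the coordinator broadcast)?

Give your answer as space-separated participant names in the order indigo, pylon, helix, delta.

Answer: delta

Derivation:
Txn txd4b phase 1: indigo yes -> prepared; pylon yes -> prepared; helix yes -> prepared; delta no -> aborted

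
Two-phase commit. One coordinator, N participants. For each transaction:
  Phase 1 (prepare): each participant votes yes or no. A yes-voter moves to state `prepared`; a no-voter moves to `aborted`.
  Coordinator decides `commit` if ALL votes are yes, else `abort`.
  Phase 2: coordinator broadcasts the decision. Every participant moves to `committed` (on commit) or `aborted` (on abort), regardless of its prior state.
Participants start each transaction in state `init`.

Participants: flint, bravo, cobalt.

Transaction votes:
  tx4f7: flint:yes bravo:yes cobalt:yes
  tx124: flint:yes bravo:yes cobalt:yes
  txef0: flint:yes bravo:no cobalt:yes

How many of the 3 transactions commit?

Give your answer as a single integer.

tx4f7: all yes -> commit (commits=1)
tx124: all yes -> commit (commits=2)
txef0: no from bravo -> abort (commits=2)

Answer: 2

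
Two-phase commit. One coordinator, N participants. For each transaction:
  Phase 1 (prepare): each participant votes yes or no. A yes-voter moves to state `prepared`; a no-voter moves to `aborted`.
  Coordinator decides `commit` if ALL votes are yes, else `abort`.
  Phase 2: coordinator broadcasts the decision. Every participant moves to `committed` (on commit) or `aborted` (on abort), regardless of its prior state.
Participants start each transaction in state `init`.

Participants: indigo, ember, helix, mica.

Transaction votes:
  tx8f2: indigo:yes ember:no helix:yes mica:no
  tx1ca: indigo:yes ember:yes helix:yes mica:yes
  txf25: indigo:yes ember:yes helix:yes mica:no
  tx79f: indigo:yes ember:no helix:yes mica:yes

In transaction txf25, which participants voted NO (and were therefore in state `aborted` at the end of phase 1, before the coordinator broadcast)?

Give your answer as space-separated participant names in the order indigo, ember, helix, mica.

Answer: mica

Derivation:
Txn txf25 phase 1: indigo yes -> prepared; ember yes -> prepared; helix yes -> prepared; mica no -> aborted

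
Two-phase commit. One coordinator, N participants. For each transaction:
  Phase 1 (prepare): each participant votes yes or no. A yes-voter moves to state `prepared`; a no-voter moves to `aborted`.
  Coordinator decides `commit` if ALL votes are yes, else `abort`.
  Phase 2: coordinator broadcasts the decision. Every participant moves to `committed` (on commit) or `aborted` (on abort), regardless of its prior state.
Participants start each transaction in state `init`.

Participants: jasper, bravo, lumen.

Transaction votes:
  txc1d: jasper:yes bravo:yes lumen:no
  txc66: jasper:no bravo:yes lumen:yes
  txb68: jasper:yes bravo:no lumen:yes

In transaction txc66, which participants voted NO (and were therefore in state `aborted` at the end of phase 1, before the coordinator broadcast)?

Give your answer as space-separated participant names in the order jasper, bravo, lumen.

Txn txc66 phase 1: jasper no -> aborted; bravo yes -> prepared; lumen yes -> prepared

Answer: jasper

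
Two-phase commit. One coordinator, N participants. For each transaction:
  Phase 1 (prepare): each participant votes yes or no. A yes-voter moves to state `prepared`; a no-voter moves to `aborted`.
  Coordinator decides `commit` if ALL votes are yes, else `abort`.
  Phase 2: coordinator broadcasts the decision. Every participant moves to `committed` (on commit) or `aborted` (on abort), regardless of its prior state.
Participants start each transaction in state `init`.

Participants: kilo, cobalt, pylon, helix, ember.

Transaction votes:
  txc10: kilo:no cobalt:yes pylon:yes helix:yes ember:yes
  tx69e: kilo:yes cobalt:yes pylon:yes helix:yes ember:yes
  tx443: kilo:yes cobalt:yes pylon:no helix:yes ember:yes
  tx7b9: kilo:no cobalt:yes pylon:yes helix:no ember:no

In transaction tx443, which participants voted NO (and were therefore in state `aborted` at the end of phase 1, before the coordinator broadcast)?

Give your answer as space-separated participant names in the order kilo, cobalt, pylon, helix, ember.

Txn tx443 phase 1: kilo yes -> prepared; cobalt yes -> prepared; pylon no -> aborted; helix yes -> prepared; ember yes -> prepared

Answer: pylon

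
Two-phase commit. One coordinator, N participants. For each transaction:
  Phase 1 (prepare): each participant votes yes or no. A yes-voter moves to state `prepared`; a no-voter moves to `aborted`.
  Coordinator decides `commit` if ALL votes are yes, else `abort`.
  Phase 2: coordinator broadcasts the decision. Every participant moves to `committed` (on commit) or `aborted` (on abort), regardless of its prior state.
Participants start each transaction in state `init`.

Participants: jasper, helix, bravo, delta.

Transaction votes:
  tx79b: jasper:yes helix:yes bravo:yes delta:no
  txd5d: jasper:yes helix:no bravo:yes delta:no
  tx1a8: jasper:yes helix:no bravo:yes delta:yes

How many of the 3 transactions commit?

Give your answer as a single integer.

tx79b: no from delta -> abort (commits=0)
txd5d: no from helix, delta -> abort (commits=0)
tx1a8: no from helix -> abort (commits=0)

Answer: 0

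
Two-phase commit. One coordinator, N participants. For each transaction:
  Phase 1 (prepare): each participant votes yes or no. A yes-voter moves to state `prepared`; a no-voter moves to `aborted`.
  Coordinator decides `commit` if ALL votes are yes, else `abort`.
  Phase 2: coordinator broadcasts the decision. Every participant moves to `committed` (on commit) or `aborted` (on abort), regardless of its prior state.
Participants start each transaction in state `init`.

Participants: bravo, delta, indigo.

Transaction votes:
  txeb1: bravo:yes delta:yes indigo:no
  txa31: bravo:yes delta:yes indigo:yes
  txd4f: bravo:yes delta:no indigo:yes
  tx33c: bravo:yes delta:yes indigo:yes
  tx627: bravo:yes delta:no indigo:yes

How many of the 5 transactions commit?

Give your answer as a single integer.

txeb1: no from indigo -> abort (commits=0)
txa31: all yes -> commit (commits=1)
txd4f: no from delta -> abort (commits=1)
tx33c: all yes -> commit (commits=2)
tx627: no from delta -> abort (commits=2)

Answer: 2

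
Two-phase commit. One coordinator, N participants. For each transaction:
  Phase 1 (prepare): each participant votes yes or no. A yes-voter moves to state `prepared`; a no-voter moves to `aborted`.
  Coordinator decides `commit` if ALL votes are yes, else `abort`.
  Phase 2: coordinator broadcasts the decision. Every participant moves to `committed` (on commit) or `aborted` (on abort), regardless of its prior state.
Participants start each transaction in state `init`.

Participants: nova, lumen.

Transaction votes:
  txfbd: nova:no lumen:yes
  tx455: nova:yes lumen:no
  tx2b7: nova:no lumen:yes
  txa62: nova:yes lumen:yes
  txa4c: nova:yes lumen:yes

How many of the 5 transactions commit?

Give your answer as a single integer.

txfbd: no from nova -> abort (commits=0)
tx455: no from lumen -> abort (commits=0)
tx2b7: no from nova -> abort (commits=0)
txa62: all yes -> commit (commits=1)
txa4c: all yes -> commit (commits=2)

Answer: 2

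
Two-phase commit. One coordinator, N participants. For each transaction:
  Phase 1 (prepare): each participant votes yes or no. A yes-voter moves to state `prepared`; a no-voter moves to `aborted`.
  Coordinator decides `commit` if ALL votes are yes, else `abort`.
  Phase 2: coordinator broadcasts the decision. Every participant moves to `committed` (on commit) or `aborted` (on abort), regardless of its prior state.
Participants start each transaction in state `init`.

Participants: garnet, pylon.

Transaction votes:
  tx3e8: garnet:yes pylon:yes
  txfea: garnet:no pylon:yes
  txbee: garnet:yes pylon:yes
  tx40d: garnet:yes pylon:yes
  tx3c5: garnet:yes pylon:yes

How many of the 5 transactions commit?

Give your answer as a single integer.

Answer: 4

Derivation:
tx3e8: all yes -> commit (commits=1)
txfea: no from garnet -> abort (commits=1)
txbee: all yes -> commit (commits=2)
tx40d: all yes -> commit (commits=3)
tx3c5: all yes -> commit (commits=4)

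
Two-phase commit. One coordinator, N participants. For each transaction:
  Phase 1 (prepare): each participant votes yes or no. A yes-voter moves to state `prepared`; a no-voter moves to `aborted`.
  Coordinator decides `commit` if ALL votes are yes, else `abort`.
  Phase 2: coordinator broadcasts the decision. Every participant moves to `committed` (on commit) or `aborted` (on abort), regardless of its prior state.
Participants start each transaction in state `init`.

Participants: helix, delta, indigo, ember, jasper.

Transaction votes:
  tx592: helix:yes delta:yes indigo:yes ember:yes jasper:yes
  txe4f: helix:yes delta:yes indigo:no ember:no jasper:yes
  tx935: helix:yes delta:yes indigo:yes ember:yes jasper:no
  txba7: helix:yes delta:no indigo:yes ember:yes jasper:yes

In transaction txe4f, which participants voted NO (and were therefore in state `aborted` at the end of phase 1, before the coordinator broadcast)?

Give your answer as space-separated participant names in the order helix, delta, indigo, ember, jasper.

Txn txe4f phase 1: helix yes -> prepared; delta yes -> prepared; indigo no -> aborted; ember no -> aborted; jasper yes -> prepared

Answer: indigo ember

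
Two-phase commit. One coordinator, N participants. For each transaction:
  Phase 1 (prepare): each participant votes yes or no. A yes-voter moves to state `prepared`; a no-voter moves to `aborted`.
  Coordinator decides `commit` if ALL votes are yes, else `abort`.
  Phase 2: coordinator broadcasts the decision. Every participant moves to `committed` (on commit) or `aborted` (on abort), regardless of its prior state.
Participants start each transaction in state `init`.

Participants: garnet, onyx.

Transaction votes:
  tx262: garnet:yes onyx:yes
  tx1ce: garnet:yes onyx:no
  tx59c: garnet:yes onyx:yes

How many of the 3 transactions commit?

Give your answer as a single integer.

Answer: 2

Derivation:
tx262: all yes -> commit (commits=1)
tx1ce: no from onyx -> abort (commits=1)
tx59c: all yes -> commit (commits=2)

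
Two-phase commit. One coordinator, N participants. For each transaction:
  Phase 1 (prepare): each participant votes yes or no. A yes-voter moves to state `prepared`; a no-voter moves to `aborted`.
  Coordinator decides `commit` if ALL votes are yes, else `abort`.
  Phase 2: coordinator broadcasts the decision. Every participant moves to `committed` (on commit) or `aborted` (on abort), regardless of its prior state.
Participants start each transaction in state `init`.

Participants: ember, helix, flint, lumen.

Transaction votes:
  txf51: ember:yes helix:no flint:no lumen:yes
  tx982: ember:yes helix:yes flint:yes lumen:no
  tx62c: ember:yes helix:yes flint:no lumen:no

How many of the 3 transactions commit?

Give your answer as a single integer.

txf51: no from helix, flint -> abort (commits=0)
tx982: no from lumen -> abort (commits=0)
tx62c: no from flint, lumen -> abort (commits=0)

Answer: 0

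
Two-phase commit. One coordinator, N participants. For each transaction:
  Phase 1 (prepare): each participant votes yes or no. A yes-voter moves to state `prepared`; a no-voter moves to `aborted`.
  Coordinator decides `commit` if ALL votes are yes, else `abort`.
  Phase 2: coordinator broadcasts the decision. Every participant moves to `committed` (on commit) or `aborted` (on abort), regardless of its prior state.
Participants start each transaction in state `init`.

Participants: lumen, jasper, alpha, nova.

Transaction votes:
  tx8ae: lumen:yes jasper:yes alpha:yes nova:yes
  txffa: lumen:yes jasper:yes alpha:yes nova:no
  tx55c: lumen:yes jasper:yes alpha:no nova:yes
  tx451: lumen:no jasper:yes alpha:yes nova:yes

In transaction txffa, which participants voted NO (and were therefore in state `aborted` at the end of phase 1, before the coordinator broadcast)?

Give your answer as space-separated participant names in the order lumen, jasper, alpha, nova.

Answer: nova

Derivation:
Txn txffa phase 1: lumen yes -> prepared; jasper yes -> prepared; alpha yes -> prepared; nova no -> aborted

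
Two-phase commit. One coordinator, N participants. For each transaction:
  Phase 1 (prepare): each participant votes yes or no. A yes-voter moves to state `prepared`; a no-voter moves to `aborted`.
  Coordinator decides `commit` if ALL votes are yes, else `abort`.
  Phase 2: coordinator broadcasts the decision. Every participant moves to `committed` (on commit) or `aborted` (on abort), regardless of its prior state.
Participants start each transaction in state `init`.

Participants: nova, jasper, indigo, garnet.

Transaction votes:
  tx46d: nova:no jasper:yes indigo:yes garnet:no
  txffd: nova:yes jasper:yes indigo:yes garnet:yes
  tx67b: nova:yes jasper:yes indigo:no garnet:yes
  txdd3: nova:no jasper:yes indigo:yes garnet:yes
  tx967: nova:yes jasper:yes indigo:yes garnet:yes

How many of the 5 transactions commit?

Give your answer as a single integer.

tx46d: no from nova, garnet -> abort (commits=0)
txffd: all yes -> commit (commits=1)
tx67b: no from indigo -> abort (commits=1)
txdd3: no from nova -> abort (commits=1)
tx967: all yes -> commit (commits=2)

Answer: 2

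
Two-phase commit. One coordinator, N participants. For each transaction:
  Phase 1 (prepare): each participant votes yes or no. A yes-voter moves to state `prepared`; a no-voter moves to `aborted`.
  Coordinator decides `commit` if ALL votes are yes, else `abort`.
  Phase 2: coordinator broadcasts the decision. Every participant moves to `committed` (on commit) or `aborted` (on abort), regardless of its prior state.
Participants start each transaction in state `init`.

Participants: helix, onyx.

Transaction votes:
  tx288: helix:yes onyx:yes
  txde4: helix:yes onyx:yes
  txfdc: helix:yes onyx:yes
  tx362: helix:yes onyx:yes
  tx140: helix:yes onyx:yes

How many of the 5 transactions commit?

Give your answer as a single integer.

tx288: all yes -> commit (commits=1)
txde4: all yes -> commit (commits=2)
txfdc: all yes -> commit (commits=3)
tx362: all yes -> commit (commits=4)
tx140: all yes -> commit (commits=5)

Answer: 5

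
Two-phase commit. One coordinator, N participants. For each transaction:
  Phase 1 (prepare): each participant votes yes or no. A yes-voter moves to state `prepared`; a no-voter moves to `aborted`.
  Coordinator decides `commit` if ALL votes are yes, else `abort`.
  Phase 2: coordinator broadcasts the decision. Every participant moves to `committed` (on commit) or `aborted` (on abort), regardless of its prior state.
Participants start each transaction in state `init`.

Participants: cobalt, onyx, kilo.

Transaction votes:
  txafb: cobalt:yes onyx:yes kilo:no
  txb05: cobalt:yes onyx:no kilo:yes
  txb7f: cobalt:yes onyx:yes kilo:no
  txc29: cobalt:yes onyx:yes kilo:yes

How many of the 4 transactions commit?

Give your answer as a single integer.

txafb: no from kilo -> abort (commits=0)
txb05: no from onyx -> abort (commits=0)
txb7f: no from kilo -> abort (commits=0)
txc29: all yes -> commit (commits=1)

Answer: 1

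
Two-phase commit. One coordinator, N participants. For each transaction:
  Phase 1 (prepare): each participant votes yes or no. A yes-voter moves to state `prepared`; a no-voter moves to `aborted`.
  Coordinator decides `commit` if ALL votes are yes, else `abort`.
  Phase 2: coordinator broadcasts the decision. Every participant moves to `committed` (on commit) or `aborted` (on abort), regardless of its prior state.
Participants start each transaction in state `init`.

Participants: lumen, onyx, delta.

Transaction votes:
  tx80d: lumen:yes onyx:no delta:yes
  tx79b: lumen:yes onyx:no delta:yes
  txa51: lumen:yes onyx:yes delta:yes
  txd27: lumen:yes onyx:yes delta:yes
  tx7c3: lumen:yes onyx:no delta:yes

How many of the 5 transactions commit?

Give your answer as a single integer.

tx80d: no from onyx -> abort (commits=0)
tx79b: no from onyx -> abort (commits=0)
txa51: all yes -> commit (commits=1)
txd27: all yes -> commit (commits=2)
tx7c3: no from onyx -> abort (commits=2)

Answer: 2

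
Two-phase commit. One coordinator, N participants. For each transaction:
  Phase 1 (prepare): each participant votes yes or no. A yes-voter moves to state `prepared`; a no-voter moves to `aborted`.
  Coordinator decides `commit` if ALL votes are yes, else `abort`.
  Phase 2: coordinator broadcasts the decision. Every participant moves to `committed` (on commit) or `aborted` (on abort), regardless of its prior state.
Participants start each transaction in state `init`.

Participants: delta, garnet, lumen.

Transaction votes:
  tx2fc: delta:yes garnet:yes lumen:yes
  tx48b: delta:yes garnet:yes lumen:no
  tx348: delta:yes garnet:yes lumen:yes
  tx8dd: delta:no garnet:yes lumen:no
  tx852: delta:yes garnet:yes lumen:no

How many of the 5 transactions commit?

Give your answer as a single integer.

Answer: 2

Derivation:
tx2fc: all yes -> commit (commits=1)
tx48b: no from lumen -> abort (commits=1)
tx348: all yes -> commit (commits=2)
tx8dd: no from delta, lumen -> abort (commits=2)
tx852: no from lumen -> abort (commits=2)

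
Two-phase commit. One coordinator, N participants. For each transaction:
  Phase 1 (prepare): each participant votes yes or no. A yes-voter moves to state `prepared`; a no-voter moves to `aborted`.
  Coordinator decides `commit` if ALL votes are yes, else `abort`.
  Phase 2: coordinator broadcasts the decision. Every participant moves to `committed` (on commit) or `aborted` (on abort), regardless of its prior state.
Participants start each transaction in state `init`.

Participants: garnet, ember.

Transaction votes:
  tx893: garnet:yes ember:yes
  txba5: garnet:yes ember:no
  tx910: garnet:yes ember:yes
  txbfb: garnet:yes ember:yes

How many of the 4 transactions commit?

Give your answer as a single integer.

Answer: 3

Derivation:
tx893: all yes -> commit (commits=1)
txba5: no from ember -> abort (commits=1)
tx910: all yes -> commit (commits=2)
txbfb: all yes -> commit (commits=3)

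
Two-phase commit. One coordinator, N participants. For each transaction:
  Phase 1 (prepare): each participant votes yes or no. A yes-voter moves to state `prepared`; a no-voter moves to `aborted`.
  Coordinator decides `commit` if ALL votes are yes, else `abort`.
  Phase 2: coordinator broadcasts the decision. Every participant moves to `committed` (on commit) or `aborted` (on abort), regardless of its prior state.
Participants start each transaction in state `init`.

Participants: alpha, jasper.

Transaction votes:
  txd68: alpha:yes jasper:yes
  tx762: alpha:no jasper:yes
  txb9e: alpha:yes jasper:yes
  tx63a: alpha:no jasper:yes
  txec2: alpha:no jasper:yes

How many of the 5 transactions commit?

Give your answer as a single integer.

Answer: 2

Derivation:
txd68: all yes -> commit (commits=1)
tx762: no from alpha -> abort (commits=1)
txb9e: all yes -> commit (commits=2)
tx63a: no from alpha -> abort (commits=2)
txec2: no from alpha -> abort (commits=2)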